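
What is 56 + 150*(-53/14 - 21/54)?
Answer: -11974/21 ≈ -570.19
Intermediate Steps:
56 + 150*(-53/14 - 21/54) = 56 + 150*(-53*1/14 - 21*1/54) = 56 + 150*(-53/14 - 7/18) = 56 + 150*(-263/63) = 56 - 13150/21 = -11974/21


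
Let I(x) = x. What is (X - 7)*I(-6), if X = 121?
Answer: -684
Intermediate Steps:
(X - 7)*I(-6) = (121 - 7)*(-6) = 114*(-6) = -684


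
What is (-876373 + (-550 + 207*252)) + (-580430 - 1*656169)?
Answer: -2061358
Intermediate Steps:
(-876373 + (-550 + 207*252)) + (-580430 - 1*656169) = (-876373 + (-550 + 52164)) + (-580430 - 656169) = (-876373 + 51614) - 1236599 = -824759 - 1236599 = -2061358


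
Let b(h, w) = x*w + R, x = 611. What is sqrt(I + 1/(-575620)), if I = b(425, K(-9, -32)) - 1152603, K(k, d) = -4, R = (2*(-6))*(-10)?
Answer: I*sqrt(95667911570128605)/287810 ≈ 1074.7*I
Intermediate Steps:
R = 120 (R = -12*(-10) = 120)
b(h, w) = 120 + 611*w (b(h, w) = 611*w + 120 = 120 + 611*w)
I = -1154927 (I = (120 + 611*(-4)) - 1152603 = (120 - 2444) - 1152603 = -2324 - 1152603 = -1154927)
sqrt(I + 1/(-575620)) = sqrt(-1154927 + 1/(-575620)) = sqrt(-1154927 - 1/575620) = sqrt(-664799079741/575620) = I*sqrt(95667911570128605)/287810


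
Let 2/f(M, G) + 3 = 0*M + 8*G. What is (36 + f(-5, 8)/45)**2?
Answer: 9765787684/7535025 ≈ 1296.1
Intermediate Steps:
f(M, G) = 2/(-3 + 8*G) (f(M, G) = 2/(-3 + (0*M + 8*G)) = 2/(-3 + (0 + 8*G)) = 2/(-3 + 8*G))
(36 + f(-5, 8)/45)**2 = (36 + (2/(-3 + 8*8))/45)**2 = (36 + (2/(-3 + 64))*(1/45))**2 = (36 + (2/61)*(1/45))**2 = (36 + 2/2745)**2 = (98822/2745)**2 = 9765787684/7535025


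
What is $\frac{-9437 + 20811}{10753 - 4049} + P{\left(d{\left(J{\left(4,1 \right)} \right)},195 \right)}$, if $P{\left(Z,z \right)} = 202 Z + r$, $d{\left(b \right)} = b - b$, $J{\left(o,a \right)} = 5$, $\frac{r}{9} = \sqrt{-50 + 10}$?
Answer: $\frac{5687}{3352} + 18 i \sqrt{10} \approx 1.6966 + 56.921 i$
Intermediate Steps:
$r = 18 i \sqrt{10}$ ($r = 9 \sqrt{-50 + 10} = 9 \sqrt{-40} = 9 \cdot 2 i \sqrt{10} = 18 i \sqrt{10} \approx 56.921 i$)
$d{\left(b \right)} = 0$
$P{\left(Z,z \right)} = 202 Z + 18 i \sqrt{10}$
$\frac{-9437 + 20811}{10753 - 4049} + P{\left(d{\left(J{\left(4,1 \right)} \right)},195 \right)} = \frac{-9437 + 20811}{10753 - 4049} + \left(202 \cdot 0 + 18 i \sqrt{10}\right) = \frac{11374}{6704} + \left(0 + 18 i \sqrt{10}\right) = 11374 \cdot \frac{1}{6704} + 18 i \sqrt{10} = \frac{5687}{3352} + 18 i \sqrt{10}$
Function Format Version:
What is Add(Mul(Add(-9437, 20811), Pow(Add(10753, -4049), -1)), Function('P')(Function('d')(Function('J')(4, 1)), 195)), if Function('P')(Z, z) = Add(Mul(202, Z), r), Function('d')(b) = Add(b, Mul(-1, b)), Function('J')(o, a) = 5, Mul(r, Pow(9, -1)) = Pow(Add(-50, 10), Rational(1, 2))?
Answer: Add(Rational(5687, 3352), Mul(18, I, Pow(10, Rational(1, 2)))) ≈ Add(1.6966, Mul(56.921, I))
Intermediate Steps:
r = Mul(18, I, Pow(10, Rational(1, 2))) (r = Mul(9, Pow(Add(-50, 10), Rational(1, 2))) = Mul(9, Pow(-40, Rational(1, 2))) = Mul(9, Mul(2, I, Pow(10, Rational(1, 2)))) = Mul(18, I, Pow(10, Rational(1, 2))) ≈ Mul(56.921, I))
Function('d')(b) = 0
Function('P')(Z, z) = Add(Mul(202, Z), Mul(18, I, Pow(10, Rational(1, 2))))
Add(Mul(Add(-9437, 20811), Pow(Add(10753, -4049), -1)), Function('P')(Function('d')(Function('J')(4, 1)), 195)) = Add(Mul(Add(-9437, 20811), Pow(Add(10753, -4049), -1)), Add(Mul(202, 0), Mul(18, I, Pow(10, Rational(1, 2))))) = Add(Mul(11374, Pow(6704, -1)), Add(0, Mul(18, I, Pow(10, Rational(1, 2))))) = Add(Mul(11374, Rational(1, 6704)), Mul(18, I, Pow(10, Rational(1, 2)))) = Add(Rational(5687, 3352), Mul(18, I, Pow(10, Rational(1, 2))))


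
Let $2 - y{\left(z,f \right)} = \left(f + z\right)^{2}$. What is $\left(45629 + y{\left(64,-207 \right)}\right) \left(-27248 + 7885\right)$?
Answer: $-487599066$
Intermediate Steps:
$y{\left(z,f \right)} = 2 - \left(f + z\right)^{2}$
$\left(45629 + y{\left(64,-207 \right)}\right) \left(-27248 + 7885\right) = \left(45629 + \left(2 - \left(-207 + 64\right)^{2}\right)\right) \left(-27248 + 7885\right) = \left(45629 + \left(2 - \left(-143\right)^{2}\right)\right) \left(-19363\right) = \left(45629 + \left(2 - 20449\right)\right) \left(-19363\right) = \left(45629 - 20447\right) \left(-19363\right) = 25182 \left(-19363\right) = -487599066$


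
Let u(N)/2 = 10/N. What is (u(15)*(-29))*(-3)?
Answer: 116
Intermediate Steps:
u(N) = 20/N (u(N) = 2*(10/N) = 20/N)
(u(15)*(-29))*(-3) = ((20/15)*(-29))*(-3) = ((20*(1/15))*(-29))*(-3) = ((4/3)*(-29))*(-3) = -116/3*(-3) = 116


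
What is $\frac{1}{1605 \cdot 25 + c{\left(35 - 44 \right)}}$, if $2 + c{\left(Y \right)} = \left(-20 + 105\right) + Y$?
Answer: $\frac{1}{40199} \approx 2.4876 \cdot 10^{-5}$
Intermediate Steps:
$c{\left(Y \right)} = 83 + Y$ ($c{\left(Y \right)} = -2 + \left(\left(-20 + 105\right) + Y\right) = -2 + \left(85 + Y\right) = 83 + Y$)
$\frac{1}{1605 \cdot 25 + c{\left(35 - 44 \right)}} = \frac{1}{1605 \cdot 25 + \left(83 + \left(35 - 44\right)\right)} = \frac{1}{40125 + \left(83 + \left(35 - 44\right)\right)} = \frac{1}{40125 + \left(83 - 9\right)} = \frac{1}{40125 + 74} = \frac{1}{40199}$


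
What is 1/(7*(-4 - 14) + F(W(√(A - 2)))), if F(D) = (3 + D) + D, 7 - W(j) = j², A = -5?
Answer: -1/95 ≈ -0.010526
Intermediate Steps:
W(j) = 7 - j²
F(D) = 3 + 2*D
1/(7*(-4 - 14) + F(W(√(A - 2)))) = 1/(7*(-4 - 14) + (3 + 2*(7 - (√(-5 - 2))²))) = 1/(7*(-18) + (3 + 2*(7 - (√(-7))²))) = 1/(-126 + (3 + 2*(7 - (I*√7)²))) = 1/(-126 + (3 + 2*(7 - 1*(-7)))) = 1/(-126 + (3 + 2*(7 + 7))) = 1/(-126 + (3 + 2*14)) = 1/(-126 + (3 + 28)) = 1/(-126 + 31) = 1/(-95) = -1/95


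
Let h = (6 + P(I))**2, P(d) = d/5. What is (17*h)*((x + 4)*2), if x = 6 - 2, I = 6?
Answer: 352512/25 ≈ 14100.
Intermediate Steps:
x = 4
P(d) = d/5 (P(d) = d*(1/5) = d/5)
h = 1296/25 (h = (6 + (1/5)*6)**2 = (6 + 6/5)**2 = (36/5)**2 = 1296/25 ≈ 51.840)
(17*h)*((x + 4)*2) = (17*(1296/25))*((4 + 4)*2) = 22032*(8*2)/25 = (22032/25)*16 = 352512/25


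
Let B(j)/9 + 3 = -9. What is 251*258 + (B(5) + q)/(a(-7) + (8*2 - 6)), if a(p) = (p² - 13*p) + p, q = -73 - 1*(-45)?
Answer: 9260258/143 ≈ 64757.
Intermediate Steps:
B(j) = -108 (B(j) = -27 + 9*(-9) = -27 - 81 = -108)
q = -28 (q = -73 + 45 = -28)
a(p) = p² - 12*p
251*258 + (B(5) + q)/(a(-7) + (8*2 - 6)) = 251*258 + (-108 - 28)/(-7*(-12 - 7) + (8*2 - 6)) = 64758 - 136/(-7*(-19) + (16 - 6)) = 64758 - 136/(133 + 10) = 64758 - 136/143 = 9260258/143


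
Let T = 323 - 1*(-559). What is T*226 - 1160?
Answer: 198172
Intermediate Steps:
T = 882 (T = 323 + 559 = 882)
T*226 - 1160 = 882*226 - 1160 = 199332 - 1160 = 198172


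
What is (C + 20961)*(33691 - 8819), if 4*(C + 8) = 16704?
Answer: 625008488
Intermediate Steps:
C = 4168 (C = -8 + (¼)*16704 = -8 + 4176 = 4168)
(C + 20961)*(33691 - 8819) = (4168 + 20961)*(33691 - 8819) = 25129*24872 = 625008488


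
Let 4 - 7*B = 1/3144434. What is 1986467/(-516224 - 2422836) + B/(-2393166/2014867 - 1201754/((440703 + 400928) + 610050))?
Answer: -450617104315440378006837/469691512864982897295160 ≈ -0.95939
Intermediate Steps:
B = 12577735/22011038 (B = 4/7 - 1/7/3144434 = 4/7 - 1/7*1/3144434 = 4/7 - 1/22011038 = 12577735/22011038 ≈ 0.57143)
1986467/(-516224 - 2422836) + B/(-2393166/2014867 - 1201754/((440703 + 400928) + 610050)) = 1986467/(-516224 - 2422836) + 12577735/(22011038*(-2393166/2014867 - 1201754/((440703 + 400928) + 610050))) = 1986467/(-2939060) + 12577735/(22011038*(-2393166*1/2014867 - 1201754/(841631 + 610050))) = 1986467*(-1/2939060) + 12577735/(22011038*(-2393166/2014867 - 1201754/1451681)) = -1986467/2939060 + 12577735/(22011038*(-2393166/2014867 - 1201754*1/1451681)) = -1986467/2939060 + 12577735/(22011038*(-2393166/2014867 - 1201754/1451681)) = -1986467/2939060 + 12577735/(22011038*(-5895488088764/2924944141427)) = -1986467/2939060 + (12577735/22011038)*(-2924944141427/5895488088764) = -1986467/2939060 - 181227449757001615/639240454927742744 = -450617104315440378006837/469691512864982897295160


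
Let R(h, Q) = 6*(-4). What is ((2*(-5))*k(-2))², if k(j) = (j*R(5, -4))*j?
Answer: 921600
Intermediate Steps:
R(h, Q) = -24
k(j) = -24*j² (k(j) = (j*(-24))*j = (-24*j)*j = -24*j²)
((2*(-5))*k(-2))² = ((2*(-5))*(-24*(-2)²))² = (-(-240)*4)² = (-10*(-96))² = 960² = 921600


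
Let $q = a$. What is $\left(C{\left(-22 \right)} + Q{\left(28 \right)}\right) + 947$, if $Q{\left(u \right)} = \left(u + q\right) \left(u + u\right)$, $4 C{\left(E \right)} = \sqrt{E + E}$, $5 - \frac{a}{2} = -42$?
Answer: $7779 + \frac{i \sqrt{11}}{2} \approx 7779.0 + 1.6583 i$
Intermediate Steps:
$a = 94$ ($a = 10 - -84 = 10 + 84 = 94$)
$q = 94$
$C{\left(E \right)} = \frac{\sqrt{2} \sqrt{E}}{4}$ ($C{\left(E \right)} = \frac{\sqrt{E + E}}{4} = \frac{\sqrt{2 E}}{4} = \frac{\sqrt{2} \sqrt{E}}{4}$)
$Q{\left(u \right)} = 2 u \left(94 + u\right)$ ($Q{\left(u \right)} = \left(u + 94\right) \left(u + u\right) = \left(94 + u\right) 2 u = 2 u \left(94 + u\right)$)
$\left(C{\left(-22 \right)} + Q{\left(28 \right)}\right) + 947 = \left(\frac{\sqrt{2} \sqrt{-22}}{4} + 2 \cdot 28 \left(94 + 28\right)\right) + 947 = \left(\frac{\sqrt{2} i \sqrt{22}}{4} + 2 \cdot 28 \cdot 122\right) + 947 = \left(\frac{i \sqrt{11}}{2} + 6832\right) + 947 = \left(6832 + \frac{i \sqrt{11}}{2}\right) + 947 = 7779 + \frac{i \sqrt{11}}{2}$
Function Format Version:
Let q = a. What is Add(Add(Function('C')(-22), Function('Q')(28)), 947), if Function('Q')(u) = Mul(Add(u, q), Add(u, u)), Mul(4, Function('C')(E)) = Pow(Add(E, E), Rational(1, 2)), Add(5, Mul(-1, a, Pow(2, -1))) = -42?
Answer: Add(7779, Mul(Rational(1, 2), I, Pow(11, Rational(1, 2)))) ≈ Add(7779.0, Mul(1.6583, I))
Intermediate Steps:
a = 94 (a = Add(10, Mul(-2, -42)) = Add(10, 84) = 94)
q = 94
Function('C')(E) = Mul(Rational(1, 4), Pow(2, Rational(1, 2)), Pow(E, Rational(1, 2))) (Function('C')(E) = Mul(Rational(1, 4), Pow(Add(E, E), Rational(1, 2))) = Mul(Rational(1, 4), Pow(Mul(2, E), Rational(1, 2))) = Mul(Rational(1, 4), Mul(Pow(2, Rational(1, 2)), Pow(E, Rational(1, 2)))) = Mul(Rational(1, 4), Pow(2, Rational(1, 2)), Pow(E, Rational(1, 2))))
Function('Q')(u) = Mul(2, u, Add(94, u)) (Function('Q')(u) = Mul(Add(u, 94), Add(u, u)) = Mul(Add(94, u), Mul(2, u)) = Mul(2, u, Add(94, u)))
Add(Add(Function('C')(-22), Function('Q')(28)), 947) = Add(Add(Mul(Rational(1, 4), Pow(2, Rational(1, 2)), Pow(-22, Rational(1, 2))), Mul(2, 28, Add(94, 28))), 947) = Add(Add(Mul(Rational(1, 4), Pow(2, Rational(1, 2)), Mul(I, Pow(22, Rational(1, 2)))), Mul(2, 28, 122)), 947) = Add(Add(Mul(Rational(1, 2), I, Pow(11, Rational(1, 2))), 6832), 947) = Add(Add(6832, Mul(Rational(1, 2), I, Pow(11, Rational(1, 2)))), 947) = Add(7779, Mul(Rational(1, 2), I, Pow(11, Rational(1, 2))))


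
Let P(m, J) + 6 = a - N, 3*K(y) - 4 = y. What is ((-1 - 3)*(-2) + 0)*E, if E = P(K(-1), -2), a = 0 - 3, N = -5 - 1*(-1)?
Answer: -40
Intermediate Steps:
N = -4 (N = -5 + 1 = -4)
a = -3
K(y) = 4/3 + y/3
P(m, J) = -5 (P(m, J) = -6 + (-3 - 1*(-4)) = -6 + (-3 + 4) = -6 + 1 = -5)
E = -5
((-1 - 3)*(-2) + 0)*E = ((-1 - 3)*(-2) + 0)*(-5) = (-4*(-2) + 0)*(-5) = (8 + 0)*(-5) = 8*(-5) = -40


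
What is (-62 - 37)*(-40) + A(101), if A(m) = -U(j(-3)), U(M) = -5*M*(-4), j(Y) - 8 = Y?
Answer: 3860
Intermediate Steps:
j(Y) = 8 + Y
U(M) = 20*M
A(m) = -100 (A(m) = -20*(8 - 3) = -20*5 = -1*100 = -100)
(-62 - 37)*(-40) + A(101) = (-62 - 37)*(-40) - 100 = -99*(-40) - 100 = 3960 - 100 = 3860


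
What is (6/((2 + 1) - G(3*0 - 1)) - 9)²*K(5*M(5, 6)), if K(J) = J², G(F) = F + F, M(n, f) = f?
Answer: 54756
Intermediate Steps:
G(F) = 2*F
(6/((2 + 1) - G(3*0 - 1)) - 9)²*K(5*M(5, 6)) = (6/((2 + 1) - 2*(3*0 - 1)) - 9)²*(5*6)² = (6/(3 - 2*(0 - 1)) - 9)²*30² = (6/(3 - 2*(-1)) - 9)²*900 = (6/(3 - 1*(-2)) - 9)²*900 = (6/(3 + 2) - 9)²*900 = (6/5 - 9)²*900 = (-39/5)²*900 = (1521/25)*900 = 54756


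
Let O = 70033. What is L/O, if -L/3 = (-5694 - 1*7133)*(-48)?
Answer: -1847088/70033 ≈ -26.375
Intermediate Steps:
L = -1847088 (L = -3*(-5694 - 1*7133)*(-48) = -3*(-5694 - 7133)*(-48) = -(-38481)*(-48) = -3*615696 = -1847088)
L/O = -1847088/70033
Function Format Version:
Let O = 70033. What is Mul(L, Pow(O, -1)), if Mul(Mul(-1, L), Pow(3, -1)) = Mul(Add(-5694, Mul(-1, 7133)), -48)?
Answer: Rational(-1847088, 70033) ≈ -26.375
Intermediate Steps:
L = -1847088 (L = Mul(-3, Mul(Add(-5694, Mul(-1, 7133)), -48)) = Mul(-3, Mul(Add(-5694, -7133), -48)) = Mul(-3, Mul(-12827, -48)) = Mul(-3, 615696) = -1847088)
Mul(L, Pow(O, -1)) = Mul(-1847088, Pow(70033, -1)) = Mul(-1847088, Rational(1, 70033)) = Rational(-1847088, 70033)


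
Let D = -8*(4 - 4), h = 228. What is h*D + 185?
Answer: 185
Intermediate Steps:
D = 0 (D = -8*0 = 0)
h*D + 185 = 228*0 + 185 = 0 + 185 = 185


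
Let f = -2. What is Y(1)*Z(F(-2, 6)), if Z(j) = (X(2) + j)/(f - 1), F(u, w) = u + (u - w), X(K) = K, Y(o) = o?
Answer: 8/3 ≈ 2.6667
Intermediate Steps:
F(u, w) = -w + 2*u
Z(j) = -⅔ - j/3 (Z(j) = (2 + j)/(-2 - 1) = (2 + j)/(-3) = (2 + j)*(-⅓) = -⅔ - j/3)
Y(1)*Z(F(-2, 6)) = 1*(-⅔ - (-1*6 + 2*(-2))/3) = 1*(-⅔ - (-6 - 4)/3) = 1*(-⅔ - ⅓*(-10)) = 1*(-⅔ + 10/3) = 1*(8/3) = 8/3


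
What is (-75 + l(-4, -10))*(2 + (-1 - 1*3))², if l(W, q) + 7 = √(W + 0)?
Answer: -328 + 8*I ≈ -328.0 + 8.0*I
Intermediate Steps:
l(W, q) = -7 + √W (l(W, q) = -7 + √(W + 0) = -7 + √W)
(-75 + l(-4, -10))*(2 + (-1 - 1*3))² = (-75 + (-7 + √(-4)))*(2 + (-1 - 1*3))² = (-75 + (-7 + 2*I))*(2 + (-1 - 3))² = (-82 + 2*I)*(2 - 4)² = (-82 + 2*I)*(-2)² = (-82 + 2*I)*4 = -328 + 8*I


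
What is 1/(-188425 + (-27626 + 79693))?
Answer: -1/136358 ≈ -7.3336e-6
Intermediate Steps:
1/(-188425 + (-27626 + 79693)) = 1/(-188425 + 52067) = 1/(-136358) = -1/136358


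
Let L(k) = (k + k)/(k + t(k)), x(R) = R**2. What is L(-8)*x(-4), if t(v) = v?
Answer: 16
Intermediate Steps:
L(k) = 1 (L(k) = (k + k)/(k + k) = (2*k)/((2*k)) = (2*k)*(1/(2*k)) = 1)
L(-8)*x(-4) = 1*(-4)**2 = 1*16 = 16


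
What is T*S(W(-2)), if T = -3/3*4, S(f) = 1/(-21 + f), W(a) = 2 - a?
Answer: 4/17 ≈ 0.23529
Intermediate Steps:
T = -4 (T = -3*1/3*4 = -1*4 = -4)
T*S(W(-2)) = -4/(-21 + (2 - 1*(-2))) = -4/(-21 + (2 + 2)) = -4/(-21 + 4) = -4/(-17) = -4*(-1/17) = 4/17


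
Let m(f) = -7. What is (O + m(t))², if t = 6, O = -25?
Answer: 1024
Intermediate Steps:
(O + m(t))² = (-25 - 7)² = (-32)² = 1024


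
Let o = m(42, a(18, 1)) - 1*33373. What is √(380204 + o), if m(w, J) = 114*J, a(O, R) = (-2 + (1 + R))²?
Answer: √346831 ≈ 588.92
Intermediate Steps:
a(O, R) = (-1 + R)²
o = -33373 (o = 114*(-1 + 1)² - 1*33373 = 114*0² - 33373 = 114*0 - 33373 = 0 - 33373 = -33373)
√(380204 + o) = √(380204 - 33373) = √346831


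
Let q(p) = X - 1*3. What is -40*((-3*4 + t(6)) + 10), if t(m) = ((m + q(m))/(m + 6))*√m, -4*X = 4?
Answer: 80 - 20*√6/3 ≈ 63.670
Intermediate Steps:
X = -1 (X = -¼*4 = -1)
q(p) = -4 (q(p) = -1 - 1*3 = -1 - 3 = -4)
t(m) = √m*(-4 + m)/(6 + m) (t(m) = ((m - 4)/(m + 6))*√m = ((-4 + m)/(6 + m))*√m = √m*(-4 + m)/(6 + m))
-40*((-3*4 + t(6)) + 10) = -40*((-3*4 + √6*(-4 + 6)/(6 + 6)) + 10) = -40*((-12 + √6*2/12) + 10) = -40*((-12 + √6*(1/12)*2) + 10) = -40*((-12 + √6/6) + 10) = -40*(-2 + √6/6) = 80 - 20*√6/3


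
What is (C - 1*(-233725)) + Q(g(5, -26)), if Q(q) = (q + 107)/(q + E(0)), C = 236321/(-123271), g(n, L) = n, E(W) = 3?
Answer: 28813003948/123271 ≈ 2.3374e+5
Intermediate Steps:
C = -236321/123271 (C = 236321*(-1/123271) = -236321/123271 ≈ -1.9171)
Q(q) = (107 + q)/(3 + q) (Q(q) = (q + 107)/(q + 3) = (107 + q)/(3 + q))
(C - 1*(-233725)) + Q(g(5, -26)) = (-236321/123271 - 1*(-233725)) + (107 + 5)/(3 + 5) = (-236321/123271 + 233725) + 112/8 = 28811278154/123271 + (⅛)*112 = 28811278154/123271 + 14 = 28813003948/123271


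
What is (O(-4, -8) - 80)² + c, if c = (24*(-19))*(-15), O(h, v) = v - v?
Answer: 13240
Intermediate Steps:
O(h, v) = 0
c = 6840 (c = -456*(-15) = 6840)
(O(-4, -8) - 80)² + c = (0 - 80)² + 6840 = (-80)² + 6840 = 6400 + 6840 = 13240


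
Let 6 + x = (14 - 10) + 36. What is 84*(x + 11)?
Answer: 3780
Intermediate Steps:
x = 34 (x = -6 + ((14 - 10) + 36) = -6 + (4 + 36) = -6 + 40 = 34)
84*(x + 11) = 84*(34 + 11) = 84*45 = 3780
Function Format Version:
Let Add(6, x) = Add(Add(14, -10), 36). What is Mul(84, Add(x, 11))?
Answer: 3780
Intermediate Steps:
x = 34 (x = Add(-6, Add(Add(14, -10), 36)) = Add(-6, Add(4, 36)) = Add(-6, 40) = 34)
Mul(84, Add(x, 11)) = Mul(84, Add(34, 11)) = Mul(84, 45) = 3780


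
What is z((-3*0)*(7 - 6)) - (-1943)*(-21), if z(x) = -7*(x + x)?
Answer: -40803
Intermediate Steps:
z(x) = -14*x
z((-3*0)*(7 - 6)) - (-1943)*(-21) = -14*(-3*0)*(7 - 6) - (-1943)*(-21) = -0 - 1*40803 = -14*0 - 40803 = 0 - 40803 = -40803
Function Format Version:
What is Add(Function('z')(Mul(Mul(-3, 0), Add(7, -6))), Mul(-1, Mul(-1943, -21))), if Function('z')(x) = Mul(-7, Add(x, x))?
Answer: -40803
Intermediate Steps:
Function('z')(x) = Mul(-14, x) (Function('z')(x) = Mul(-7, Mul(2, x)) = Mul(-14, x))
Add(Function('z')(Mul(Mul(-3, 0), Add(7, -6))), Mul(-1, Mul(-1943, -21))) = Add(Mul(-14, Mul(Mul(-3, 0), Add(7, -6))), Mul(-1, Mul(-1943, -21))) = Add(Mul(-14, Mul(0, 1)), Mul(-1, 40803)) = Add(Mul(-14, 0), -40803) = Add(0, -40803) = -40803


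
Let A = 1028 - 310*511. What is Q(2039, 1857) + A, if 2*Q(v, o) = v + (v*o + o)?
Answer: 3475555/2 ≈ 1.7378e+6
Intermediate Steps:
A = -157382 (A = 1028 - 158410 = -157382)
Q(v, o) = o/2 + v/2 + o*v/2 (Q(v, o) = (v + (v*o + o))/2 = (v + (o*v + o))/2 = (v + (o + o*v))/2 = (o + v + o*v)/2 = o/2 + v/2 + o*v/2)
Q(2039, 1857) + A = ((½)*1857 + (½)*2039 + (½)*1857*2039) - 157382 = (1857/2 + 2039/2 + 3786423/2) - 157382 = 3790319/2 - 157382 = 3475555/2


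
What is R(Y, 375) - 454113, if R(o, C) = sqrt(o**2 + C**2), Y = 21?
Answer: -454113 + 3*sqrt(15674) ≈ -4.5374e+5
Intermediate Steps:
R(o, C) = sqrt(C**2 + o**2)
R(Y, 375) - 454113 = sqrt(375**2 + 21**2) - 454113 = sqrt(140625 + 441) - 454113 = sqrt(141066) - 454113 = 3*sqrt(15674) - 454113 = -454113 + 3*sqrt(15674)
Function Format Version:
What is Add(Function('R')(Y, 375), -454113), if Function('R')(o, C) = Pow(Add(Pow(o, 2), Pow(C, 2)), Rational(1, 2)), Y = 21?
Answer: Add(-454113, Mul(3, Pow(15674, Rational(1, 2)))) ≈ -4.5374e+5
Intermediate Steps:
Function('R')(o, C) = Pow(Add(Pow(C, 2), Pow(o, 2)), Rational(1, 2))
Add(Function('R')(Y, 375), -454113) = Add(Pow(Add(Pow(375, 2), Pow(21, 2)), Rational(1, 2)), -454113) = Add(Pow(Add(140625, 441), Rational(1, 2)), -454113) = Add(Pow(141066, Rational(1, 2)), -454113) = Add(Mul(3, Pow(15674, Rational(1, 2))), -454113) = Add(-454113, Mul(3, Pow(15674, Rational(1, 2))))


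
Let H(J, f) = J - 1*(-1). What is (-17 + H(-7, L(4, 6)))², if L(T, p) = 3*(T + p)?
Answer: 529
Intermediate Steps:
L(T, p) = 3*T + 3*p
H(J, f) = 1 + J (H(J, f) = J + 1 = 1 + J)
(-17 + H(-7, L(4, 6)))² = (-17 + (1 - 7))² = (-17 - 6)² = (-23)² = 529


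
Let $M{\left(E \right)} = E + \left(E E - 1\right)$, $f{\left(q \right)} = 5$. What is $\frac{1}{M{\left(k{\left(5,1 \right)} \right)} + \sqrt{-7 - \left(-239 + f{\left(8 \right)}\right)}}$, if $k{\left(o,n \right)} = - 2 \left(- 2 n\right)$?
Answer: $\frac{19}{134} - \frac{\sqrt{227}}{134} \approx 0.029354$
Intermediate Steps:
$k{\left(o,n \right)} = 4 n$
$M{\left(E \right)} = -1 + E + E^{2}$ ($M{\left(E \right)} = E + \left(E^{2} - 1\right) = E + \left(-1 + E^{2}\right) = -1 + E + E^{2}$)
$\frac{1}{M{\left(k{\left(5,1 \right)} \right)} + \sqrt{-7 - \left(-239 + f{\left(8 \right)}\right)}} = \frac{1}{\left(-1 + 4 \cdot 1 + \left(4 \cdot 1\right)^{2}\right) + \sqrt{-7 + \left(239 - 5\right)}} = \frac{1}{\left(-1 + 4 + 4^{2}\right) + \sqrt{-7 + \left(239 - 5\right)}} = \frac{1}{\left(-1 + 4 + 16\right) + \sqrt{-7 + 234}} = \frac{1}{19 + \sqrt{227}}$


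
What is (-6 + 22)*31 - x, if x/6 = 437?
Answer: -2126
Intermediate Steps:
x = 2622 (x = 6*437 = 2622)
(-6 + 22)*31 - x = (-6 + 22)*31 - 1*2622 = 16*31 - 2622 = 496 - 2622 = -2126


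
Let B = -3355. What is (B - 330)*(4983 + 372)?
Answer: -19733175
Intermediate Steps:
(B - 330)*(4983 + 372) = (-3355 - 330)*(4983 + 372) = -3685*5355 = -19733175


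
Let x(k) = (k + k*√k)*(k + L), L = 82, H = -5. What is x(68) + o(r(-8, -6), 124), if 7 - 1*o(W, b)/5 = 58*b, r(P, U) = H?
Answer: -25725 + 20400*√17 ≈ 58386.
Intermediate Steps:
r(P, U) = -5
o(W, b) = 35 - 290*b
x(k) = (82 + k)*(k + k^(3/2)) (x(k) = (k + k*√k)*(k + 82) = (k + k^(3/2))*(82 + k) = (82 + k)*(k + k^(3/2)))
x(68) + o(r(-8, -6), 124) = (68² + 68^(5/2) + 82*68 + 82*68^(3/2)) + (35 - 290*124) = (4624 + 9248*√17 + 5576 + 82*(136*√17)) + (35 - 35960) = (4624 + 9248*√17 + 5576 + 11152*√17) - 35925 = (10200 + 20400*√17) - 35925 = -25725 + 20400*√17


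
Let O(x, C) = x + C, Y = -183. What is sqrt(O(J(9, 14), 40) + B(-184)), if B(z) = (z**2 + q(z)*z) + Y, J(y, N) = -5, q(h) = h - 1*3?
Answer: 2*sqrt(17029) ≈ 260.99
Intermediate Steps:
q(h) = -3 + h (q(h) = h - 3 = -3 + h)
B(z) = -183 + z**2 + z*(-3 + z) (B(z) = (z**2 + (-3 + z)*z) - 183 = (z**2 + z*(-3 + z)) - 183 = -183 + z**2 + z*(-3 + z))
O(x, C) = C + x
sqrt(O(J(9, 14), 40) + B(-184)) = sqrt((40 - 5) + (-183 + (-184)**2 - 184*(-3 - 184))) = sqrt(35 + (-183 + 33856 - 184*(-187))) = sqrt(35 + (-183 + 33856 + 34408)) = sqrt(35 + 68081) = sqrt(68116) = 2*sqrt(17029)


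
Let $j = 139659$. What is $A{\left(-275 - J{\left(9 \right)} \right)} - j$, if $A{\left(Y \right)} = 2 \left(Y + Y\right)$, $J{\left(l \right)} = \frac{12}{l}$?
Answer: $- \frac{422293}{3} \approx -1.4076 \cdot 10^{5}$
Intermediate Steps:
$A{\left(Y \right)} = 4 Y$ ($A{\left(Y \right)} = 2 \cdot 2 Y = 4 Y$)
$A{\left(-275 - J{\left(9 \right)} \right)} - j = 4 \left(-275 - \frac{12}{9}\right) - 139659 = 4 \left(-275 - 12 \cdot \frac{1}{9}\right) - 139659 = 4 \left(-275 - \frac{4}{3}\right) - 139659 = 4 \left(- \frac{829}{3}\right) - 139659 = - \frac{3316}{3} - 139659 = - \frac{422293}{3}$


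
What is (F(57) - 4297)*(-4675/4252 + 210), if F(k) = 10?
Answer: -3807906315/4252 ≈ -8.9556e+5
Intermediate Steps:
(F(57) - 4297)*(-4675/4252 + 210) = (10 - 4297)*(-4675/4252 + 210) = -4287*(-4675*1/4252 + 210) = -4287*(-4675/4252 + 210) = -4287*888245/4252 = -3807906315/4252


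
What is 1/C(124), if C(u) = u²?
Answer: 1/15376 ≈ 6.5036e-5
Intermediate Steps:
1/C(124) = 1/(124²) = 1/15376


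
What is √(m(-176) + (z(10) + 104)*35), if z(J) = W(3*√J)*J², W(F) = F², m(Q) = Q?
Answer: 32*√311 ≈ 564.33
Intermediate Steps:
z(J) = 9*J³ (z(J) = (3*√J)²*J² = (9*J)*J² = 9*J³)
√(m(-176) + (z(10) + 104)*35) = √(-176 + (9*10³ + 104)*35) = √(-176 + (9*1000 + 104)*35) = √(-176 + (9000 + 104)*35) = √(-176 + 9104*35) = √(-176 + 318640) = √318464 = 32*√311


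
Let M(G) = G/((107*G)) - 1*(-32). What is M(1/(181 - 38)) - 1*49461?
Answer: -5288902/107 ≈ -49429.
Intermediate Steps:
M(G) = 3425/107 (M(G) = G*(1/(107*G)) + 32 = 1/107 + 32 = 3425/107)
M(1/(181 - 38)) - 1*49461 = 3425/107 - 1*49461 = 3425/107 - 49461 = -5288902/107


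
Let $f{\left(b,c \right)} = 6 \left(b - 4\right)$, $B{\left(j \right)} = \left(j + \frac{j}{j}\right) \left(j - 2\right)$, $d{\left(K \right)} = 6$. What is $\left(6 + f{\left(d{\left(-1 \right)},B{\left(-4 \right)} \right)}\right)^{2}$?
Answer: $324$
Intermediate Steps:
$B{\left(j \right)} = \left(1 + j\right) \left(-2 + j\right)$ ($B{\left(j \right)} = \left(j + 1\right) \left(-2 + j\right) = \left(1 + j\right) \left(-2 + j\right)$)
$f{\left(b,c \right)} = -24 + 6 b$ ($f{\left(b,c \right)} = 6 \left(-4 + b\right) = -24 + 6 b$)
$\left(6 + f{\left(d{\left(-1 \right)},B{\left(-4 \right)} \right)}\right)^{2} = \left(6 + \left(-24 + 6 \cdot 6\right)\right)^{2} = \left(6 + \left(-24 + 36\right)\right)^{2} = \left(6 + 12\right)^{2} = 18^{2} = 324$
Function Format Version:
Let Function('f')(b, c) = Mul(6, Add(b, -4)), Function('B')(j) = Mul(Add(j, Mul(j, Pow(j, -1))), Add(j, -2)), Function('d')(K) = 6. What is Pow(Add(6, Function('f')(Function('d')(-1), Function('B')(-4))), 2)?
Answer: 324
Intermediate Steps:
Function('B')(j) = Mul(Add(1, j), Add(-2, j)) (Function('B')(j) = Mul(Add(j, 1), Add(-2, j)) = Mul(Add(1, j), Add(-2, j)))
Function('f')(b, c) = Add(-24, Mul(6, b)) (Function('f')(b, c) = Mul(6, Add(-4, b)) = Add(-24, Mul(6, b)))
Pow(Add(6, Function('f')(Function('d')(-1), Function('B')(-4))), 2) = Pow(Add(6, Add(-24, Mul(6, 6))), 2) = Pow(Add(6, Add(-24, 36)), 2) = Pow(Add(6, 12), 2) = Pow(18, 2) = 324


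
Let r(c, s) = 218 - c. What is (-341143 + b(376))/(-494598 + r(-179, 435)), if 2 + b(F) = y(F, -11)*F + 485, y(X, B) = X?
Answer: 199284/494201 ≈ 0.40324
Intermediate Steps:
b(F) = 483 + F² (b(F) = -2 + (F*F + 485) = -2 + (F² + 485) = -2 + (485 + F²) = 483 + F²)
(-341143 + b(376))/(-494598 + r(-179, 435)) = (-341143 + (483 + 376²))/(-494598 + (218 - 1*(-179))) = (-341143 + (483 + 141376))/(-494598 + (218 + 179)) = (-341143 + 141859)/(-494598 + 397) = -199284/(-494201) = -199284*(-1/494201) = 199284/494201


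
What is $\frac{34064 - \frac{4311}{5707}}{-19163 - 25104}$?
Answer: $- \frac{194398937}{252631769} \approx -0.7695$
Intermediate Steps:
$\frac{34064 - \frac{4311}{5707}}{-19163 - 25104} = \frac{34064 - \frac{4311}{5707}}{-44267} = \left(34064 - \frac{4311}{5707}\right) \left(- \frac{1}{44267}\right) = \frac{194398937}{5707} \left(- \frac{1}{44267}\right) = - \frac{194398937}{252631769}$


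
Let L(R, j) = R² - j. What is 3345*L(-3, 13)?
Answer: -13380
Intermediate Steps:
3345*L(-3, 13) = 3345*((-3)² - 1*13) = 3345*(9 - 13) = 3345*(-4) = -13380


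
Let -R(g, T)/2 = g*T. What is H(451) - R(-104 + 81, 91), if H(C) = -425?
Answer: -4611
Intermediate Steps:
R(g, T) = -2*T*g (R(g, T) = -2*g*T = -2*T*g)
H(451) - R(-104 + 81, 91) = -425 - (-2)*91*(-104 + 81) = -425 - (-2)*91*(-23) = -425 - 1*4186 = -425 - 4186 = -4611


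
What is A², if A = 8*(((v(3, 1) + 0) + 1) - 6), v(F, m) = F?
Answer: 256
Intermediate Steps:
A = -16 (A = 8*(((3 + 0) + 1) - 6) = 8*((3 + 1) - 6) = 8*(4 - 6) = 8*(-2) = -16)
A² = (-16)² = 256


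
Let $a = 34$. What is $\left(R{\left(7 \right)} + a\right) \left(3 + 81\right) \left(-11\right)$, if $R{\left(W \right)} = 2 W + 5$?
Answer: $-48972$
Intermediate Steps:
$R{\left(W \right)} = 5 + 2 W$
$\left(R{\left(7 \right)} + a\right) \left(3 + 81\right) \left(-11\right) = \left(\left(5 + 2 \cdot 7\right) + 34\right) \left(3 + 81\right) \left(-11\right) = \left(\left(5 + 14\right) + 34\right) 84 \left(-11\right) = \left(19 + 34\right) 84 \left(-11\right) = 53 \cdot 84 \left(-11\right) = 4452 \left(-11\right) = -48972$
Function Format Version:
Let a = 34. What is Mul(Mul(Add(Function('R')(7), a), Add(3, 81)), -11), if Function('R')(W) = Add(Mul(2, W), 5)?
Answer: -48972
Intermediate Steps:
Function('R')(W) = Add(5, Mul(2, W))
Mul(Mul(Add(Function('R')(7), a), Add(3, 81)), -11) = Mul(Mul(Add(Add(5, Mul(2, 7)), 34), Add(3, 81)), -11) = Mul(Mul(Add(Add(5, 14), 34), 84), -11) = Mul(Mul(Add(19, 34), 84), -11) = Mul(Mul(53, 84), -11) = Mul(4452, -11) = -48972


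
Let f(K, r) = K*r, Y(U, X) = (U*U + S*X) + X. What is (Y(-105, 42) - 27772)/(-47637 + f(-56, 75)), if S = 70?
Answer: 13765/51837 ≈ 0.26554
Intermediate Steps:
Y(U, X) = U**2 + 71*X (Y(U, X) = (U*U + 70*X) + X = (U**2 + 70*X) + X = U**2 + 71*X)
(Y(-105, 42) - 27772)/(-47637 + f(-56, 75)) = (((-105)**2 + 71*42) - 27772)/(-47637 - 56*75) = ((11025 + 2982) - 27772)/(-47637 - 4200) = (14007 - 27772)/(-51837) = -13765*(-1/51837) = 13765/51837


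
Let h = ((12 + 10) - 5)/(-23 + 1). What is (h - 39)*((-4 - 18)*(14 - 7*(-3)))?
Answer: 30625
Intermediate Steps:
h = -17/22 (h = (22 - 5)/(-22) = 17*(-1/22) = -17/22 ≈ -0.77273)
(h - 39)*((-4 - 18)*(14 - 7*(-3))) = (-17/22 - 39)*((-4 - 18)*(14 - 7*(-3))) = -(-875)*(14 + 21) = -(-875)*35 = -875/22*(-770) = 30625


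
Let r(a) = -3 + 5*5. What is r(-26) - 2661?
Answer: -2639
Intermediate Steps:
r(a) = 22 (r(a) = -3 + 25 = 22)
r(-26) - 2661 = 22 - 2661 = -2639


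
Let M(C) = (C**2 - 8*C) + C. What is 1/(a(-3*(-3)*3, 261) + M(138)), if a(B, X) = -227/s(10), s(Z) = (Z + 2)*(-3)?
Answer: 36/651035 ≈ 5.5297e-5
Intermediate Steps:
M(C) = C**2 - 7*C
s(Z) = -6 - 3*Z (s(Z) = (2 + Z)*(-3) = -6 - 3*Z)
a(B, X) = 227/36 (a(B, X) = -227/(-6 - 3*10) = -227/(-6 - 30) = -227/(-36) = -227*(-1/36) = 227/36)
1/(a(-3*(-3)*3, 261) + M(138)) = 1/(227/36 + 138*(-7 + 138)) = 1/(227/36 + 138*131) = 1/(227/36 + 18078) = 1/(651035/36) = 36/651035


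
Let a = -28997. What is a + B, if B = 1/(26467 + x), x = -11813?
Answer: -424922037/14654 ≈ -28997.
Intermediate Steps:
B = 1/14654 (B = 1/(26467 - 11813) = 1/14654 ≈ 6.8241e-5)
a + B = -28997 + 1/14654 = -424922037/14654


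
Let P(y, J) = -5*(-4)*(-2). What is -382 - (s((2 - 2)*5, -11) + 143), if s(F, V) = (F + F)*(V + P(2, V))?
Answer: -525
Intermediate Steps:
P(y, J) = -40 (P(y, J) = 20*(-2) = -40)
s(F, V) = 2*F*(-40 + V) (s(F, V) = (F + F)*(V - 40) = (2*F)*(-40 + V) = 2*F*(-40 + V))
-382 - (s((2 - 2)*5, -11) + 143) = -382 - (2*((2 - 2)*5)*(-40 - 11) + 143) = -382 - (2*(0*5)*(-51) + 143) = -382 - (2*0*(-51) + 143) = -382 - (0 + 143) = -382 - 1*143 = -382 - 143 = -525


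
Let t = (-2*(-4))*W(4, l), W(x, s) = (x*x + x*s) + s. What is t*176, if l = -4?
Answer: -5632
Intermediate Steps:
W(x, s) = s + x**2 + s*x (W(x, s) = (x**2 + s*x) + s = s + x**2 + s*x)
t = -32 (t = (-2*(-4))*(-4 + 4**2 - 4*4) = 8*(-4 + 16 - 16) = 8*(-4) = -32)
t*176 = -32*176 = -5632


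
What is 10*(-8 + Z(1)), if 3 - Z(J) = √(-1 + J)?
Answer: -50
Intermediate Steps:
Z(J) = 3 - √(-1 + J)
10*(-8 + Z(1)) = 10*(-8 + (3 - √(-1 + 1))) = 10*(-8 + (3 - √0)) = 10*(-8 + (3 - 1*0)) = 10*(-8 + (3 + 0)) = 10*(-8 + 3) = 10*(-5) = -50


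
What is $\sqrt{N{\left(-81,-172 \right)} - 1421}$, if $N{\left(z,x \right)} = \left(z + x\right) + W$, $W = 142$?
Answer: $2 i \sqrt{383} \approx 39.141 i$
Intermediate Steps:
$N{\left(z,x \right)} = 142 + x + z$ ($N{\left(z,x \right)} = \left(z + x\right) + 142 = \left(x + z\right) + 142 = 142 + x + z$)
$\sqrt{N{\left(-81,-172 \right)} - 1421} = \sqrt{\left(142 - 172 - 81\right) - 1421} = \sqrt{-111 - 1421} = \sqrt{-1532} = 2 i \sqrt{383}$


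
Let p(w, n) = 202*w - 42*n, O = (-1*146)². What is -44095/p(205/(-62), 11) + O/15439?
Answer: 21850899387/540781853 ≈ 40.406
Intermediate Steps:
O = 21316 (O = (-146)² = 21316)
p(w, n) = -42*n + 202*w
-44095/p(205/(-62), 11) + O/15439 = -44095/(-42*11 + 202*(205/(-62))) + 21316/15439 = -44095/(-462 + 202*(205*(-1/62))) + 21316*(1/15439) = -44095/(-462 + 202*(-205/62)) + 21316/15439 = -44095/(-462 - 20705/31) + 21316/15439 = -44095/(-35027/31) + 21316/15439 = -44095*(-31/35027) + 21316/15439 = 1366945/35027 + 21316/15439 = 21850899387/540781853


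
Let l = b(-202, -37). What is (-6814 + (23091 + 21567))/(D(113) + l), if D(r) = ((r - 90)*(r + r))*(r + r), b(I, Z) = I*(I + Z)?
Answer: 18922/611513 ≈ 0.030943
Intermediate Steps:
l = 48278 (l = -202*(-202 - 37) = -202*(-239) = 48278)
D(r) = 4*r**2*(-90 + r) (D(r) = ((-90 + r)*(2*r))*(2*r) = (2*r*(-90 + r))*(2*r) = 4*r**2*(-90 + r))
(-6814 + (23091 + 21567))/(D(113) + l) = (-6814 + (23091 + 21567))/(4*113**2*(-90 + 113) + 48278) = (-6814 + 44658)/(4*12769*23 + 48278) = 37844/(1174748 + 48278) = 37844/1223026 = 37844*(1/1223026) = 18922/611513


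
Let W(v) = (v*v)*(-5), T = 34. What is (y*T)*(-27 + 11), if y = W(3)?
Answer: 24480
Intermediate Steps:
W(v) = -5*v² (W(v) = v²*(-5) = -5*v²)
y = -45 (y = -5*3² = -5*9 = -45)
(y*T)*(-27 + 11) = (-45*34)*(-27 + 11) = -1530*(-16) = 24480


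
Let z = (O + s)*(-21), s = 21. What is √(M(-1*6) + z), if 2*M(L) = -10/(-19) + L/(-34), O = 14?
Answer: I*√306580618/646 ≈ 27.104*I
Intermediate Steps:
z = -735 (z = (14 + 21)*(-21) = 35*(-21) = -735)
M(L) = 5/19 - L/68 (M(L) = (-10/(-19) + L/(-34))/2 = (-10*(-1/19) + L*(-1/34))/2 = (10/19 - L/34)/2 = 5/19 - L/68)
√(M(-1*6) + z) = √((5/19 - (-1)*6/68) - 735) = √((5/19 - 1/68*(-6)) - 735) = √((5/19 + 3/34) - 735) = √(227/646 - 735) = √(-474583/646) = I*√306580618/646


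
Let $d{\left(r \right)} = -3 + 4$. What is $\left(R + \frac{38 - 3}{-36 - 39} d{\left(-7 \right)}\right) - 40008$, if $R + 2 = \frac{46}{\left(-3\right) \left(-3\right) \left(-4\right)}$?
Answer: $- \frac{3601057}{90} \approx -40012.0$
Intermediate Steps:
$d{\left(r \right)} = 1$
$R = - \frac{59}{18}$ ($R = -2 + \frac{46}{\left(-3\right) \left(-3\right) \left(-4\right)} = -2 + \frac{46}{9 \left(-4\right)} = -2 + \frac{46}{-36} = -2 + 46 \left(- \frac{1}{36}\right) = -2 - \frac{23}{18} = - \frac{59}{18} \approx -3.2778$)
$\left(R + \frac{38 - 3}{-36 - 39} d{\left(-7 \right)}\right) - 40008 = \left(- \frac{59}{18} + \frac{38 - 3}{-36 - 39} \cdot 1\right) - 40008 = \left(- \frac{59}{18} + \frac{35}{-75} \cdot 1\right) - 40008 = \left(- \frac{59}{18} + 35 \left(- \frac{1}{75}\right) 1\right) - 40008 = \left(- \frac{59}{18} - \frac{7}{15}\right) - 40008 = - \frac{337}{90} - 40008 = - \frac{3601057}{90}$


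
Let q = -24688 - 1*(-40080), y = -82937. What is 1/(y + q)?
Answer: -1/67545 ≈ -1.4805e-5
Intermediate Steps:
q = 15392 (q = -24688 + 40080 = 15392)
1/(y + q) = 1/(-82937 + 15392) = 1/(-67545) = -1/67545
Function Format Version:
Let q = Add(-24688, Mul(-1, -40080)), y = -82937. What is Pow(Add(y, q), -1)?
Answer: Rational(-1, 67545) ≈ -1.4805e-5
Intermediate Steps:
q = 15392 (q = Add(-24688, 40080) = 15392)
Pow(Add(y, q), -1) = Pow(Add(-82937, 15392), -1) = Pow(-67545, -1) = Rational(-1, 67545)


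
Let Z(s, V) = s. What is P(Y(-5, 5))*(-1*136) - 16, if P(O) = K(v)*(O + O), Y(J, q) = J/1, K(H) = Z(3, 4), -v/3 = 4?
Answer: 4064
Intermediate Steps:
v = -12 (v = -3*4 = -12)
K(H) = 3
Y(J, q) = J (Y(J, q) = J*1 = J)
P(O) = 6*O (P(O) = 3*(O + O) = 3*(2*O) = 6*O)
P(Y(-5, 5))*(-1*136) - 16 = (6*(-5))*(-1*136) - 16 = -30*(-136) - 16 = 4080 - 16 = 4064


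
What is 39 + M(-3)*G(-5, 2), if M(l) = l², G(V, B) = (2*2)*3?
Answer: 147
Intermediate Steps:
G(V, B) = 12 (G(V, B) = 4*3 = 12)
39 + M(-3)*G(-5, 2) = 39 + (-3)²*12 = 39 + 9*12 = 39 + 108 = 147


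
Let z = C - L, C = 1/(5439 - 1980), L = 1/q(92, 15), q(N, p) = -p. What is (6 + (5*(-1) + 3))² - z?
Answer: 91854/5765 ≈ 15.933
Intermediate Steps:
L = -1/15 (L = 1/(-1*15) = 1/(-15) = -1/15 ≈ -0.066667)
C = 1/3459 ≈ 0.00028910
z = 386/5765 (z = 1/3459 - 1*(-1/15) = 1/3459 + 1/15 = 386/5765 ≈ 0.066956)
(6 + (5*(-1) + 3))² - z = (6 + (5*(-1) + 3))² - 1*386/5765 = (6 + (-5 + 3))² - 386/5765 = (6 - 2)² - 386/5765 = 4² - 386/5765 = 16 - 386/5765 = 91854/5765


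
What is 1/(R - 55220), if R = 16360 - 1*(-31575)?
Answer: -1/7285 ≈ -0.00013727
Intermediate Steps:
R = 47935 (R = 16360 + 31575 = 47935)
1/(R - 55220) = 1/(47935 - 55220) = 1/(-7285) = -1/7285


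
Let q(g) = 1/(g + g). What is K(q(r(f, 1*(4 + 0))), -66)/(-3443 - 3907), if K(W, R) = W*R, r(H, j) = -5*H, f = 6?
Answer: -11/73500 ≈ -0.00014966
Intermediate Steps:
q(g) = 1/(2*g)
K(W, R) = R*W
K(q(r(f, 1*(4 + 0))), -66)/(-3443 - 3907) = (-33/((-5*6)))/(-3443 - 3907) = -33/(-30)/(-7350) = -33*(-1)/30*(-1/7350) = -66*(-1/60)*(-1/7350) = (11/10)*(-1/7350) = -11/73500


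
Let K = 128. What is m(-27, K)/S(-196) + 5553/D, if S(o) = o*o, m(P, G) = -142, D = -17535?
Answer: -5138429/16038680 ≈ -0.32038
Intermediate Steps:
S(o) = o²
m(-27, K)/S(-196) + 5553/D = -142/((-196)²) + 5553/(-17535) = -142/38416 + 5553*(-1/17535) = -142*1/38416 - 1851/5845 = -71/19208 - 1851/5845 = -5138429/16038680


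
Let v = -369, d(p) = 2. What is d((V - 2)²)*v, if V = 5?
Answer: -738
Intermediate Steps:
d((V - 2)²)*v = 2*(-369) = -738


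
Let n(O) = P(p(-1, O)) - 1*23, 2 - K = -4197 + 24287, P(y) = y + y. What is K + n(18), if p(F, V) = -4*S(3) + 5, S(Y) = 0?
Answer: -20101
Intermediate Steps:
p(F, V) = 5 (p(F, V) = -4*0 + 5 = 0 + 5 = 5)
P(y) = 2*y
K = -20088 (K = 2 - (-4197 + 24287) = 2 - 1*20090 = 2 - 20090 = -20088)
n(O) = -13 (n(O) = 2*5 - 1*23 = 10 - 23 = -13)
K + n(18) = -20088 - 13 = -20101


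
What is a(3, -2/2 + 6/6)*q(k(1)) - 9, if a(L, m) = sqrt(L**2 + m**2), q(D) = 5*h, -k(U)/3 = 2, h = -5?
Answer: -84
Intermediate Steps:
k(U) = -6 (k(U) = -3*2 = -6)
q(D) = -25 (q(D) = 5*(-5) = -25)
a(3, -2/2 + 6/6)*q(k(1)) - 9 = sqrt(3**2 + (-2/2 + 6/6)**2)*(-25) - 9 = sqrt(9 + (-2*1/2 + 6*(1/6))**2)*(-25) - 9 = sqrt(9 + (-1 + 1)**2)*(-25) - 9 = sqrt(9 + 0**2)*(-25) - 9 = sqrt(9 + 0)*(-25) - 9 = sqrt(9)*(-25) - 9 = 3*(-25) - 9 = -75 - 9 = -84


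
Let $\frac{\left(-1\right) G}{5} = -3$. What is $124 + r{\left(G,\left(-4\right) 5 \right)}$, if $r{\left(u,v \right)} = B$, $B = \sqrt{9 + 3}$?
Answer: $124 + 2 \sqrt{3} \approx 127.46$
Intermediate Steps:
$B = 2 \sqrt{3}$ ($B = \sqrt{12} = 2 \sqrt{3} \approx 3.4641$)
$G = 15$ ($G = \left(-5\right) \left(-3\right) = 15$)
$r{\left(u,v \right)} = 2 \sqrt{3}$
$124 + r{\left(G,\left(-4\right) 5 \right)} = 124 + 2 \sqrt{3}$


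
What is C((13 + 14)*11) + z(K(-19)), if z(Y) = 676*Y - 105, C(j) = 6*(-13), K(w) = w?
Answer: -13027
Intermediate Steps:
C(j) = -78
z(Y) = -105 + 676*Y
C((13 + 14)*11) + z(K(-19)) = -78 + (-105 + 676*(-19)) = -78 + (-105 - 12844) = -78 - 12949 = -13027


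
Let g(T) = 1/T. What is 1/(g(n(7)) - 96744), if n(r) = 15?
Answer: -15/1451159 ≈ -1.0337e-5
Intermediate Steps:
1/(g(n(7)) - 96744) = 1/(1/15 - 96744) = 1/(-1451159/15) = -15/1451159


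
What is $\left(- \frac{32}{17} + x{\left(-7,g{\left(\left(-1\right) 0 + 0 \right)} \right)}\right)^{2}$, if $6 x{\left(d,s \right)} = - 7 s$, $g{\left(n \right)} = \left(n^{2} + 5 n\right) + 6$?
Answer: $\frac{22801}{289} \approx 78.896$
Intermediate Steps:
$g{\left(n \right)} = 6 + n^{2} + 5 n$
$x{\left(d,s \right)} = - \frac{7 s}{6}$ ($x{\left(d,s \right)} = \frac{\left(-7\right) s}{6} = - \frac{7 s}{6}$)
$\left(- \frac{32}{17} + x{\left(-7,g{\left(\left(-1\right) 0 + 0 \right)} \right)}\right)^{2} = \left(- \frac{32}{17} - \frac{7 \left(6 + \left(\left(-1\right) 0 + 0\right)^{2} + 5 \left(\left(-1\right) 0 + 0\right)\right)}{6}\right)^{2} = \left(\left(-32\right) \frac{1}{17} - \frac{7 \left(6 + \left(0 + 0\right)^{2} + 5 \left(0 + 0\right)\right)}{6}\right)^{2} = \left(- \frac{32}{17} - \frac{7 \left(6 + 0^{2} + 5 \cdot 0\right)}{6}\right)^{2} = \left(- \frac{32}{17} - \frac{7 \left(6 + 0 + 0\right)}{6}\right)^{2} = \left(- \frac{32}{17} - 7\right)^{2} = \left(- \frac{151}{17}\right)^{2} = \frac{22801}{289}$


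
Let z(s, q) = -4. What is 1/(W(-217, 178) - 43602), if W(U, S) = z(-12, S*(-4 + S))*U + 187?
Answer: -1/42547 ≈ -2.3503e-5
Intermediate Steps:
W(U, S) = 187 - 4*U (W(U, S) = -4*U + 187 = 187 - 4*U)
1/(W(-217, 178) - 43602) = 1/((187 - 4*(-217)) - 43602) = 1/((187 + 868) - 43602) = 1/(1055 - 43602) = 1/(-42547) = -1/42547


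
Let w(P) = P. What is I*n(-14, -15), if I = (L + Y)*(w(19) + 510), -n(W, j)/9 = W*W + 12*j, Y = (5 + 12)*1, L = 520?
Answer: -40906512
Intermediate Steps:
Y = 17 (Y = 17*1 = 17)
n(W, j) = -108*j - 9*W**2 (n(W, j) = -9*(W*W + 12*j) = -9*(W**2 + 12*j) = -108*j - 9*W**2)
I = 284073 (I = (520 + 17)*(19 + 510) = 537*529 = 284073)
I*n(-14, -15) = 284073*(-108*(-15) - 9*(-14)**2) = 284073*(1620 - 9*196) = 284073*(1620 - 1764) = 284073*(-144) = -40906512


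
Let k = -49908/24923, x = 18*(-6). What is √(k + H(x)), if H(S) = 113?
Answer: √68946762893/24923 ≈ 10.536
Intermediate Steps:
x = -108
k = -49908/24923 (k = -49908*1/24923 = -49908/24923 ≈ -2.0025)
√(k + H(x)) = √(-49908/24923 + 113) = √(2766391/24923) = √68946762893/24923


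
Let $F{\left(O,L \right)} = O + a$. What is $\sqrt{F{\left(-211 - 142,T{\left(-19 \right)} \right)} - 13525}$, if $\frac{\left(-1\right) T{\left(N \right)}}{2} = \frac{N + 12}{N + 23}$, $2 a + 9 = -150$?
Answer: $\frac{i \sqrt{55830}}{2} \approx 118.14 i$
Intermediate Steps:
$a = - \frac{159}{2}$ ($a = - \frac{9}{2} + \frac{1}{2} \left(-150\right) = - \frac{9}{2} - 75 = - \frac{159}{2} \approx -79.5$)
$T{\left(N \right)} = - \frac{2 \left(12 + N\right)}{23 + N}$ ($T{\left(N \right)} = - 2 \frac{N + 12}{N + 23} = - 2 \frac{12 + N}{23 + N} = - \frac{2 \left(12 + N\right)}{23 + N}$)
$F{\left(O,L \right)} = - \frac{159}{2} + O$ ($F{\left(O,L \right)} = O - \frac{159}{2} = - \frac{159}{2} + O$)
$\sqrt{F{\left(-211 - 142,T{\left(-19 \right)} \right)} - 13525} = \sqrt{\left(- \frac{159}{2} - 353\right) - 13525} = \sqrt{- \frac{865}{2} - 13525} = \sqrt{- \frac{27915}{2}} = \frac{i \sqrt{55830}}{2}$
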